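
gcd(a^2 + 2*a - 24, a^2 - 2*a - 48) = a + 6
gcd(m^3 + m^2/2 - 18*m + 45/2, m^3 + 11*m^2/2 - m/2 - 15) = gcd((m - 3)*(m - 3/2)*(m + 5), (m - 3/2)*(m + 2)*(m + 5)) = m^2 + 7*m/2 - 15/2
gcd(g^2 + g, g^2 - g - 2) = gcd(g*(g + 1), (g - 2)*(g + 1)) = g + 1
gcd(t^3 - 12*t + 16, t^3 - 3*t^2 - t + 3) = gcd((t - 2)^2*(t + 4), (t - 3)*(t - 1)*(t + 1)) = 1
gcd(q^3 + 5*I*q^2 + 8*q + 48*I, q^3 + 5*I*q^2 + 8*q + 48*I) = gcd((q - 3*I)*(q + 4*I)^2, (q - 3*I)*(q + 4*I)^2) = q^3 + 5*I*q^2 + 8*q + 48*I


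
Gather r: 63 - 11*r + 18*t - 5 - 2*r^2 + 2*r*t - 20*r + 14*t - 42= -2*r^2 + r*(2*t - 31) + 32*t + 16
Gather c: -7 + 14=7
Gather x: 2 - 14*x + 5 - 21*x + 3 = 10 - 35*x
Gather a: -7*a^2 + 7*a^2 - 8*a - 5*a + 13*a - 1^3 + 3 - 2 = 0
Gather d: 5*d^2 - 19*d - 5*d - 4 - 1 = 5*d^2 - 24*d - 5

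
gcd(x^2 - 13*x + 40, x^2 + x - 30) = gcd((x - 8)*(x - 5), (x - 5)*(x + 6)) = x - 5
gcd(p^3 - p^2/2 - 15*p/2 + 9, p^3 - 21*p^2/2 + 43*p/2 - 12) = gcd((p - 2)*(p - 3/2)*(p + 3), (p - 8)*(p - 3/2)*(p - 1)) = p - 3/2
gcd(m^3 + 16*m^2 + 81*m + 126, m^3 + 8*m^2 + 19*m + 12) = m + 3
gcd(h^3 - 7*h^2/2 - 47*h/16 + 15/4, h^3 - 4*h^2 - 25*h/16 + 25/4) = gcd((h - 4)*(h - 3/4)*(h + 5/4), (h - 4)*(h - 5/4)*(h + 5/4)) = h^2 - 11*h/4 - 5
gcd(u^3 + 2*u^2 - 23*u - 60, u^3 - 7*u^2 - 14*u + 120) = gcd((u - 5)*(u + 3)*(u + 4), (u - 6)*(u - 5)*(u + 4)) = u^2 - u - 20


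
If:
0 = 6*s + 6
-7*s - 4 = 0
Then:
No Solution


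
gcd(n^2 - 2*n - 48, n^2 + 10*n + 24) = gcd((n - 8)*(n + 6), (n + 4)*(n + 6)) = n + 6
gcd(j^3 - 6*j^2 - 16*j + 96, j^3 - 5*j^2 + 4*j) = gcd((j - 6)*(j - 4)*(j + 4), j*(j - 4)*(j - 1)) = j - 4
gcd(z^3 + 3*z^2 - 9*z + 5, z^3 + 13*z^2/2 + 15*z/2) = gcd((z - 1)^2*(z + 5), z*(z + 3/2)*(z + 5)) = z + 5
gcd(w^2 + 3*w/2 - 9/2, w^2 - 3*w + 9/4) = w - 3/2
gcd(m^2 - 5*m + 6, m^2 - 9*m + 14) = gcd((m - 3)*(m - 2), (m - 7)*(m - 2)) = m - 2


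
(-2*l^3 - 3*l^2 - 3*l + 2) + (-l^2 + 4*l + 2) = -2*l^3 - 4*l^2 + l + 4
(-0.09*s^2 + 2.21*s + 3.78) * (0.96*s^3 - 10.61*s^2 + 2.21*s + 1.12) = -0.0864*s^5 + 3.0765*s^4 - 20.0182*s^3 - 35.3225*s^2 + 10.829*s + 4.2336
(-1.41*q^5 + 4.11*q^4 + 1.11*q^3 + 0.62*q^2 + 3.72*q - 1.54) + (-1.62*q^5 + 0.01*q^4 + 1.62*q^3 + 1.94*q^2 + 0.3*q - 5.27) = -3.03*q^5 + 4.12*q^4 + 2.73*q^3 + 2.56*q^2 + 4.02*q - 6.81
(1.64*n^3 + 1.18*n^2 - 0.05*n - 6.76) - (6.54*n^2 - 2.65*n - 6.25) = 1.64*n^3 - 5.36*n^2 + 2.6*n - 0.51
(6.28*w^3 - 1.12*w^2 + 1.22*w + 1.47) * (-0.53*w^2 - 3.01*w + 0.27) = -3.3284*w^5 - 18.3092*w^4 + 4.4202*w^3 - 4.7537*w^2 - 4.0953*w + 0.3969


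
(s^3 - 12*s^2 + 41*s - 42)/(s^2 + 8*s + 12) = (s^3 - 12*s^2 + 41*s - 42)/(s^2 + 8*s + 12)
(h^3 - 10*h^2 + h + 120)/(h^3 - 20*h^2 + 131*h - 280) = (h + 3)/(h - 7)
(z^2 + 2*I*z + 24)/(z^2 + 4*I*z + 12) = (z - 4*I)/(z - 2*I)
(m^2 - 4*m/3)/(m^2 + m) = (m - 4/3)/(m + 1)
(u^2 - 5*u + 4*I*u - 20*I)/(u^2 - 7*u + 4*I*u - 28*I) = (u - 5)/(u - 7)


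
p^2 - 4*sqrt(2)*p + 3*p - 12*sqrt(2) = (p + 3)*(p - 4*sqrt(2))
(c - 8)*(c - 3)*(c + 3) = c^3 - 8*c^2 - 9*c + 72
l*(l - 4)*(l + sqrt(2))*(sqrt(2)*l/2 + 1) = sqrt(2)*l^4/2 - 2*sqrt(2)*l^3 + 2*l^3 - 8*l^2 + sqrt(2)*l^2 - 4*sqrt(2)*l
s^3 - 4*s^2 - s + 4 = (s - 4)*(s - 1)*(s + 1)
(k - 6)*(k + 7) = k^2 + k - 42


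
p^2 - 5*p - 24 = (p - 8)*(p + 3)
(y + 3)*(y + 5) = y^2 + 8*y + 15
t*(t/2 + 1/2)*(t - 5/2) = t^3/2 - 3*t^2/4 - 5*t/4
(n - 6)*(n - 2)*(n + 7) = n^3 - n^2 - 44*n + 84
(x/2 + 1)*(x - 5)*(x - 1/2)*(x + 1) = x^4/2 - 5*x^3/4 - 6*x^2 - 7*x/4 + 5/2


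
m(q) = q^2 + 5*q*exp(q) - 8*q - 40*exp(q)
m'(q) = 5*q*exp(q) + 2*q - 35*exp(q) - 8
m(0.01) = -40.43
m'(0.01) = -43.28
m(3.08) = -550.41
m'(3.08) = -428.30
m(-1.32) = -0.15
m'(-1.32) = -21.75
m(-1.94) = 12.14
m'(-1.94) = -18.30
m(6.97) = -5487.93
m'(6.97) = -153.69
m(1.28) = -129.45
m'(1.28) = -108.30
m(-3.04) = 30.92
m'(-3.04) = -16.48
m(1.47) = -151.60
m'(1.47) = -125.32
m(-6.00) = 83.83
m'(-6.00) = -20.16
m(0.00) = -40.00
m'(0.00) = -43.00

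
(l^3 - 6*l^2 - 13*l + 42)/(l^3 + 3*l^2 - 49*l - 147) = (l - 2)/(l + 7)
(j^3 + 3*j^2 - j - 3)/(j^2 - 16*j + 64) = (j^3 + 3*j^2 - j - 3)/(j^2 - 16*j + 64)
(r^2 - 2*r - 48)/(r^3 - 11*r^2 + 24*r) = (r + 6)/(r*(r - 3))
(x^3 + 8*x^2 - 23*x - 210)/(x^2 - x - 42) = (x^2 + 2*x - 35)/(x - 7)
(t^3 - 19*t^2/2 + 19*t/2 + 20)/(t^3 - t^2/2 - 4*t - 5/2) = (t - 8)/(t + 1)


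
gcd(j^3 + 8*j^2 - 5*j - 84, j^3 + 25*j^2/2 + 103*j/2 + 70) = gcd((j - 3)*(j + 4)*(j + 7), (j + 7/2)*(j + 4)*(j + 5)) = j + 4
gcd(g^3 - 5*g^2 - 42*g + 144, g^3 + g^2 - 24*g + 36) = g^2 + 3*g - 18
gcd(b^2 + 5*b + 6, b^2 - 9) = b + 3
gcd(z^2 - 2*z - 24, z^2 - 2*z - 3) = 1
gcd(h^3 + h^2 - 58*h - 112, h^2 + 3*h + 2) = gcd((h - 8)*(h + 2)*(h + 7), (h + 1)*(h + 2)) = h + 2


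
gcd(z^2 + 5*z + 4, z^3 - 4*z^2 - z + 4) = z + 1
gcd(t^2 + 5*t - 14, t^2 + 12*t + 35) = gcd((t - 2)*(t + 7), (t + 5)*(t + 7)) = t + 7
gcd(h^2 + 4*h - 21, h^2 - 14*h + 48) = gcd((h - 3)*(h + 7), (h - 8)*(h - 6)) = 1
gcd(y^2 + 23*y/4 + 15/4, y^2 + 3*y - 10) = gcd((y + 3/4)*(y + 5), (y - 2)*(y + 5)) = y + 5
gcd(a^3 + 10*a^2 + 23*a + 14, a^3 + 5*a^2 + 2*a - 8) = a + 2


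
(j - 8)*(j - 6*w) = j^2 - 6*j*w - 8*j + 48*w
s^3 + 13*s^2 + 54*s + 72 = (s + 3)*(s + 4)*(s + 6)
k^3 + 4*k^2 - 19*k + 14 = (k - 2)*(k - 1)*(k + 7)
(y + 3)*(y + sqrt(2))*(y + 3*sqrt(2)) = y^3 + 3*y^2 + 4*sqrt(2)*y^2 + 6*y + 12*sqrt(2)*y + 18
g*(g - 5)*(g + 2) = g^3 - 3*g^2 - 10*g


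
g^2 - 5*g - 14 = (g - 7)*(g + 2)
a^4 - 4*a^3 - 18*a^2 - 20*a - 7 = (a - 7)*(a + 1)^3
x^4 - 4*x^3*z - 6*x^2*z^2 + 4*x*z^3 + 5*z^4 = (x - 5*z)*(x - z)*(x + z)^2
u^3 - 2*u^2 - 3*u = u*(u - 3)*(u + 1)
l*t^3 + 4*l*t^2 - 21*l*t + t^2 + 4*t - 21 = (t - 3)*(t + 7)*(l*t + 1)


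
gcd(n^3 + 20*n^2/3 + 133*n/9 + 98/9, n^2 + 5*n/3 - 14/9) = n + 7/3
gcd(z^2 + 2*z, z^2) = z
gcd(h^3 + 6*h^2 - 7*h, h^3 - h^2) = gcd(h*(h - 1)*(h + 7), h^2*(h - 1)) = h^2 - h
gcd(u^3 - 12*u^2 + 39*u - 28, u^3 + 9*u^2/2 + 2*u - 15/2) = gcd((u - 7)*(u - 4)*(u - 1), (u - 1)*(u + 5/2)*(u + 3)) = u - 1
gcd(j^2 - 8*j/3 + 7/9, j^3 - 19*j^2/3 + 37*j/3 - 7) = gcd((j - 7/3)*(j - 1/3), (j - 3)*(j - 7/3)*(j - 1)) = j - 7/3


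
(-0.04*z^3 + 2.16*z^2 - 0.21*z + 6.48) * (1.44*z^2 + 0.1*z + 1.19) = -0.0576*z^5 + 3.1064*z^4 - 0.134*z^3 + 11.8806*z^2 + 0.3981*z + 7.7112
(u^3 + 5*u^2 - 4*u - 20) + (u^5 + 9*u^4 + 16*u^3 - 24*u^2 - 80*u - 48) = u^5 + 9*u^4 + 17*u^3 - 19*u^2 - 84*u - 68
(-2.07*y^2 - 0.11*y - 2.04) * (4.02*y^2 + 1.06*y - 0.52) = -8.3214*y^4 - 2.6364*y^3 - 7.241*y^2 - 2.1052*y + 1.0608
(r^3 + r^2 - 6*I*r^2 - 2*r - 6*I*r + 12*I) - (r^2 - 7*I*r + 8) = r^3 - 6*I*r^2 - 2*r + I*r - 8 + 12*I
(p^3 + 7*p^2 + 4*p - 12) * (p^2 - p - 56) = p^5 + 6*p^4 - 59*p^3 - 408*p^2 - 212*p + 672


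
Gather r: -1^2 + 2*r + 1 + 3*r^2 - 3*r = 3*r^2 - r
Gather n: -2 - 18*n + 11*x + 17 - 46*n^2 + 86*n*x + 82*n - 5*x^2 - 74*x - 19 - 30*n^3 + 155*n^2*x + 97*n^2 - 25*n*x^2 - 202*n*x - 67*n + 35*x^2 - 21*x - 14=-30*n^3 + n^2*(155*x + 51) + n*(-25*x^2 - 116*x - 3) + 30*x^2 - 84*x - 18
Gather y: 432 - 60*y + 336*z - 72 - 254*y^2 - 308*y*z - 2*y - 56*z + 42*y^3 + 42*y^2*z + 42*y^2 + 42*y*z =42*y^3 + y^2*(42*z - 212) + y*(-266*z - 62) + 280*z + 360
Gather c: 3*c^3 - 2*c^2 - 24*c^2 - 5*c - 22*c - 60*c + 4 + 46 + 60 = 3*c^3 - 26*c^2 - 87*c + 110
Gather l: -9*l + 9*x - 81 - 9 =-9*l + 9*x - 90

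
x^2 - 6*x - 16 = (x - 8)*(x + 2)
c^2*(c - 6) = c^3 - 6*c^2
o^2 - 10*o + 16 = (o - 8)*(o - 2)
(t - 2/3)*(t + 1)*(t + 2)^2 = t^4 + 13*t^3/3 + 14*t^2/3 - 4*t/3 - 8/3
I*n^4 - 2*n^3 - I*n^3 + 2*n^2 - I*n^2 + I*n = n*(n + I)^2*(I*n - I)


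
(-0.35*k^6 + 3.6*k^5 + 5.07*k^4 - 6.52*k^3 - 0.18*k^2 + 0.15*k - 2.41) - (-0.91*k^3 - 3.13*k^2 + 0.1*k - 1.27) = -0.35*k^6 + 3.6*k^5 + 5.07*k^4 - 5.61*k^3 + 2.95*k^2 + 0.05*k - 1.14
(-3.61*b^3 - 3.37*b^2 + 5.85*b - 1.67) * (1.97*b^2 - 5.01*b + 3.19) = -7.1117*b^5 + 11.4472*b^4 + 16.8923*b^3 - 43.3487*b^2 + 27.0282*b - 5.3273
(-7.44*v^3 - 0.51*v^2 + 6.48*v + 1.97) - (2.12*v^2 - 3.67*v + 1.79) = -7.44*v^3 - 2.63*v^2 + 10.15*v + 0.18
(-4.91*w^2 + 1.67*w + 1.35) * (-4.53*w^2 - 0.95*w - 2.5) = 22.2423*w^4 - 2.9006*w^3 + 4.573*w^2 - 5.4575*w - 3.375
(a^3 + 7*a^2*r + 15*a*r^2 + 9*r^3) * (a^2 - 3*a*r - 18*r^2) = a^5 + 4*a^4*r - 24*a^3*r^2 - 162*a^2*r^3 - 297*a*r^4 - 162*r^5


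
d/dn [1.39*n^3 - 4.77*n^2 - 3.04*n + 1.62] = 4.17*n^2 - 9.54*n - 3.04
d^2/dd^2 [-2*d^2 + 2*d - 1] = -4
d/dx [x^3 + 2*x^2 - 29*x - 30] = 3*x^2 + 4*x - 29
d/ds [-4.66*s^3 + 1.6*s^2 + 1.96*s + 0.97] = -13.98*s^2 + 3.2*s + 1.96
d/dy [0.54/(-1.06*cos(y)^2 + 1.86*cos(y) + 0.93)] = (1.0044 - 1.1448*cos(y))*sin(y)/(-1.06*cos(y)^2 + 1.86*cos(y) + 0.93)^2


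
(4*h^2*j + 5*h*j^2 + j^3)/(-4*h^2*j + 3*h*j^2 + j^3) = (-h - j)/(h - j)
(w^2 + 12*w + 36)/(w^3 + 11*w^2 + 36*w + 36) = (w + 6)/(w^2 + 5*w + 6)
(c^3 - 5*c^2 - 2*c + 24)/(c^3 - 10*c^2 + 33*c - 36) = (c + 2)/(c - 3)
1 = 1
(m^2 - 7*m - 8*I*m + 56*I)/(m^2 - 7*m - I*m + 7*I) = (m - 8*I)/(m - I)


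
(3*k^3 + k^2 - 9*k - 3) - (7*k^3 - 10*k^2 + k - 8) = -4*k^3 + 11*k^2 - 10*k + 5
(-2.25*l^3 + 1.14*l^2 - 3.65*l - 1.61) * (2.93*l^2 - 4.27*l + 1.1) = -6.5925*l^5 + 12.9477*l^4 - 18.0373*l^3 + 12.1222*l^2 + 2.8597*l - 1.771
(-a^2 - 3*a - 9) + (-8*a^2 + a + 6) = -9*a^2 - 2*a - 3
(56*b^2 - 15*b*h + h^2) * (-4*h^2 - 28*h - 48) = -224*b^2*h^2 - 1568*b^2*h - 2688*b^2 + 60*b*h^3 + 420*b*h^2 + 720*b*h - 4*h^4 - 28*h^3 - 48*h^2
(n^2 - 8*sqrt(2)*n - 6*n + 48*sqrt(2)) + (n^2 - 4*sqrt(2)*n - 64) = 2*n^2 - 12*sqrt(2)*n - 6*n - 64 + 48*sqrt(2)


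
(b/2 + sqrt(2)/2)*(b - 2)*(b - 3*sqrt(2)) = b^3/2 - sqrt(2)*b^2 - b^2 - 3*b + 2*sqrt(2)*b + 6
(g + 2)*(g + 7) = g^2 + 9*g + 14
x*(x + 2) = x^2 + 2*x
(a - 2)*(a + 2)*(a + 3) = a^3 + 3*a^2 - 4*a - 12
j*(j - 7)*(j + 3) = j^3 - 4*j^2 - 21*j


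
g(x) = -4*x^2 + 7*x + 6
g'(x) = 7 - 8*x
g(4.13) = -33.32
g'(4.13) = -26.04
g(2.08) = 3.25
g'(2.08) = -9.64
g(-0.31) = 3.45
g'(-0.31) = 9.48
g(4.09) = -32.28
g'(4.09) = -25.72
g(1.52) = 7.40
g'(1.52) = -5.16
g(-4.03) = -87.17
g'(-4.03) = 39.24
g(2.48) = -1.24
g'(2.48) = -12.84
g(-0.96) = -4.41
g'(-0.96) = 14.68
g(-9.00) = -381.00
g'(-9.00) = 79.00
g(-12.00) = -654.00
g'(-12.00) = 103.00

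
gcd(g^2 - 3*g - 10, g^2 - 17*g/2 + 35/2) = g - 5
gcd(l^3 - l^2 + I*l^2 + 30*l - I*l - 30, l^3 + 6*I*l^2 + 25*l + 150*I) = l^2 + I*l + 30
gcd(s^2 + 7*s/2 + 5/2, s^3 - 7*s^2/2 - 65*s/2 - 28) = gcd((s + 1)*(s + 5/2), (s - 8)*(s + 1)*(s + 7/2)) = s + 1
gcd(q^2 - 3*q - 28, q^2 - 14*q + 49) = q - 7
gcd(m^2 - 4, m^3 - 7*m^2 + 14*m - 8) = m - 2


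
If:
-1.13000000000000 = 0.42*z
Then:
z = -2.69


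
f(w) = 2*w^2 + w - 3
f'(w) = 4*w + 1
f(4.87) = 49.30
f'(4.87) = 20.48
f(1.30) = 1.68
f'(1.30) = 6.20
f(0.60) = -1.68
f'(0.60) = 3.40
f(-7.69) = 107.58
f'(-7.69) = -29.76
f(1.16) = 0.85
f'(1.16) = 5.64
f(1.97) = 6.73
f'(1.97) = 8.88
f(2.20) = 8.88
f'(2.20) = 9.80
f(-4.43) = 31.82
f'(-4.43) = -16.72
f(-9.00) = 150.00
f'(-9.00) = -35.00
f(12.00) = 297.00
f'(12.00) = 49.00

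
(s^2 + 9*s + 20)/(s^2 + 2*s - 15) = (s + 4)/(s - 3)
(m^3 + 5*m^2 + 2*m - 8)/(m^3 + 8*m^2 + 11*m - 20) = (m + 2)/(m + 5)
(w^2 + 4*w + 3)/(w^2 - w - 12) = (w + 1)/(w - 4)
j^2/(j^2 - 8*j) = j/(j - 8)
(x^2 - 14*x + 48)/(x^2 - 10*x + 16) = (x - 6)/(x - 2)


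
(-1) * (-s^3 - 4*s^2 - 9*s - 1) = s^3 + 4*s^2 + 9*s + 1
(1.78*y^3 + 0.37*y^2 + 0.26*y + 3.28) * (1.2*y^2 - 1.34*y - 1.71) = 2.136*y^5 - 1.9412*y^4 - 3.2276*y^3 + 2.9549*y^2 - 4.8398*y - 5.6088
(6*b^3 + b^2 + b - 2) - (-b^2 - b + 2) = 6*b^3 + 2*b^2 + 2*b - 4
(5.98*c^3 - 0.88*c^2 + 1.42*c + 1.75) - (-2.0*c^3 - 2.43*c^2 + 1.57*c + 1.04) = 7.98*c^3 + 1.55*c^2 - 0.15*c + 0.71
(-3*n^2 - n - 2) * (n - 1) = -3*n^3 + 2*n^2 - n + 2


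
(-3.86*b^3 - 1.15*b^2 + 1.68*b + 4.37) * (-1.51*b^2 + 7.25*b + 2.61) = 5.8286*b^5 - 26.2485*b^4 - 20.9489*b^3 + 2.5798*b^2 + 36.0673*b + 11.4057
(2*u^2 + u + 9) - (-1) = 2*u^2 + u + 10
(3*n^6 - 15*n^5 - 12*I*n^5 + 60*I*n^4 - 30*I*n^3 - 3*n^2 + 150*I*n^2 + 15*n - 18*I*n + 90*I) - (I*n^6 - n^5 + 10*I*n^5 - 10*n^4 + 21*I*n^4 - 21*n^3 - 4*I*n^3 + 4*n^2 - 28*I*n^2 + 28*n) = 3*n^6 - I*n^6 - 14*n^5 - 22*I*n^5 + 10*n^4 + 39*I*n^4 + 21*n^3 - 26*I*n^3 - 7*n^2 + 178*I*n^2 - 13*n - 18*I*n + 90*I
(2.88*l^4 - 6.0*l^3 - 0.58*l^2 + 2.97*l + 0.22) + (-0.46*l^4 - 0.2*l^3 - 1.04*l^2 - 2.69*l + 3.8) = 2.42*l^4 - 6.2*l^3 - 1.62*l^2 + 0.28*l + 4.02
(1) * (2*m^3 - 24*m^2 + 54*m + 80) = 2*m^3 - 24*m^2 + 54*m + 80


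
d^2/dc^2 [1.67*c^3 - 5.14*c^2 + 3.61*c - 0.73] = 10.02*c - 10.28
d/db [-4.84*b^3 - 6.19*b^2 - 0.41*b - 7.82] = -14.52*b^2 - 12.38*b - 0.41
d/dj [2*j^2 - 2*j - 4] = 4*j - 2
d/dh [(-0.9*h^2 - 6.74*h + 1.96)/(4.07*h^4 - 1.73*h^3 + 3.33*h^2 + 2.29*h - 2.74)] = (7.326*h^5 + 80.7384*h^4 - 55.2292*h^3 + 30.5556*h^2 - 8.1216*h + 13.9792)/(16.5649*h^8 - 14.0822*h^7 + 30.0991*h^6 + 7.1188*h^5 - 19.1381*h^4 + 24.7318*h^3 - 13.0043*h^2 - 12.5492*h + 7.5076)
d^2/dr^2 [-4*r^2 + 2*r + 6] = -8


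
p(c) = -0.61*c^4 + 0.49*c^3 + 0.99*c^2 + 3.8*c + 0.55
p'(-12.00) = 4408.04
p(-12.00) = -13398.17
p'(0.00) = 3.80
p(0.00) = 0.55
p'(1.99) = -5.67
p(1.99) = 6.33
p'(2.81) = -33.17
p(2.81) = -8.12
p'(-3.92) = 165.60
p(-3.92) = -172.69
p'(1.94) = -4.64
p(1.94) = 6.59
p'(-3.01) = 77.70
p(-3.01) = -65.35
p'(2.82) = -33.65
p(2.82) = -8.45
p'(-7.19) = 972.49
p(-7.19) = -1787.94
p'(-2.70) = 57.20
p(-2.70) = -44.56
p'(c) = -2.44*c^3 + 1.47*c^2 + 1.98*c + 3.8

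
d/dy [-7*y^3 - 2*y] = -21*y^2 - 2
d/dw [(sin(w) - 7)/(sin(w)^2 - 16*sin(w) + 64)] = (6 - sin(w))*cos(w)/(sin(w) - 8)^3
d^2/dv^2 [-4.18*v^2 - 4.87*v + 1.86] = -8.36000000000000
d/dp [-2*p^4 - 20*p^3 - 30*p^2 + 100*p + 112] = -8*p^3 - 60*p^2 - 60*p + 100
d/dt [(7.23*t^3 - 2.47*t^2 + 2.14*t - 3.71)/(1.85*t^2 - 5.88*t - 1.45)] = (13.3755*t^4 - 85.0248*t^3 - 20.8859*t^2 + 20.89*t - 24.9178)/(3.4225*t^4 - 21.756*t^3 + 29.2094*t^2 + 17.052*t + 2.1025)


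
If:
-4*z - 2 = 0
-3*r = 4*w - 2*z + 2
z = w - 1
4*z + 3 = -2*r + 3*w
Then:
No Solution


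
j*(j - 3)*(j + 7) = j^3 + 4*j^2 - 21*j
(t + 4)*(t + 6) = t^2 + 10*t + 24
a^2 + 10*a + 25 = (a + 5)^2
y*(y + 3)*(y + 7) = y^3 + 10*y^2 + 21*y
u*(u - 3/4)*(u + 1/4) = u^3 - u^2/2 - 3*u/16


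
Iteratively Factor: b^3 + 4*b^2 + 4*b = (b)*(b^2 + 4*b + 4) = b*(b + 2)*(b + 2)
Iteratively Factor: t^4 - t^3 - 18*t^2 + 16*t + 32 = (t + 1)*(t^3 - 2*t^2 - 16*t + 32) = (t - 4)*(t + 1)*(t^2 + 2*t - 8) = (t - 4)*(t - 2)*(t + 1)*(t + 4)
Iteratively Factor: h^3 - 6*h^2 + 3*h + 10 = (h + 1)*(h^2 - 7*h + 10) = (h - 5)*(h + 1)*(h - 2)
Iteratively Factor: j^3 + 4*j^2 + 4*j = (j)*(j^2 + 4*j + 4) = j*(j + 2)*(j + 2)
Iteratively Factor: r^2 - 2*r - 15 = (r - 5)*(r + 3)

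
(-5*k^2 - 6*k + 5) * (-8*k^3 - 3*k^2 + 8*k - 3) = 40*k^5 + 63*k^4 - 62*k^3 - 48*k^2 + 58*k - 15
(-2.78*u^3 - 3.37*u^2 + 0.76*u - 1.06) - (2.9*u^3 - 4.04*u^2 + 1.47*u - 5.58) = -5.68*u^3 + 0.67*u^2 - 0.71*u + 4.52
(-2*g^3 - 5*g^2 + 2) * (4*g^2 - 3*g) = -8*g^5 - 14*g^4 + 15*g^3 + 8*g^2 - 6*g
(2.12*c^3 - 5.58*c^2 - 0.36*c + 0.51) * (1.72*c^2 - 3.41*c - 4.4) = 3.6464*c^5 - 16.8268*c^4 + 9.0806*c^3 + 26.6568*c^2 - 0.1551*c - 2.244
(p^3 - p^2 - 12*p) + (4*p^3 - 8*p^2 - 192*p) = 5*p^3 - 9*p^2 - 204*p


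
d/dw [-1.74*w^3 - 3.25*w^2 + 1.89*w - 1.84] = -5.22*w^2 - 6.5*w + 1.89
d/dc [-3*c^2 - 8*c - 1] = -6*c - 8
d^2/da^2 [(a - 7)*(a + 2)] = 2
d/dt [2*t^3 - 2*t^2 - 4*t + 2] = 6*t^2 - 4*t - 4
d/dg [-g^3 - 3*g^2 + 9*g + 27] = -3*g^2 - 6*g + 9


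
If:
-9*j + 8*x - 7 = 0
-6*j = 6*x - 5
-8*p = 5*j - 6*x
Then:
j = -1/51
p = 133/204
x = 29/34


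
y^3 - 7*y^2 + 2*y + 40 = (y - 5)*(y - 4)*(y + 2)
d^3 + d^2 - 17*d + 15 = (d - 3)*(d - 1)*(d + 5)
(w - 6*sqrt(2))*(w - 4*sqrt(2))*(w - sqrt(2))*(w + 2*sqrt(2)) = w^4 - 9*sqrt(2)*w^3 + 24*w^2 + 88*sqrt(2)*w - 192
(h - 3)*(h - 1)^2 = h^3 - 5*h^2 + 7*h - 3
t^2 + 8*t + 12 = (t + 2)*(t + 6)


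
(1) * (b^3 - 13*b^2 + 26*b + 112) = b^3 - 13*b^2 + 26*b + 112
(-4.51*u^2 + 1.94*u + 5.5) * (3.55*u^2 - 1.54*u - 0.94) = -16.0105*u^4 + 13.8324*u^3 + 20.7768*u^2 - 10.2936*u - 5.17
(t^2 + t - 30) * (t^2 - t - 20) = t^4 - 51*t^2 + 10*t + 600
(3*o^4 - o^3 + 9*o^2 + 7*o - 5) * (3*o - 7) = 9*o^5 - 24*o^4 + 34*o^3 - 42*o^2 - 64*o + 35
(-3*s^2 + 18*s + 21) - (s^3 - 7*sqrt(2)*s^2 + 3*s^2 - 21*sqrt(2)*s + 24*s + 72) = -s^3 - 6*s^2 + 7*sqrt(2)*s^2 - 6*s + 21*sqrt(2)*s - 51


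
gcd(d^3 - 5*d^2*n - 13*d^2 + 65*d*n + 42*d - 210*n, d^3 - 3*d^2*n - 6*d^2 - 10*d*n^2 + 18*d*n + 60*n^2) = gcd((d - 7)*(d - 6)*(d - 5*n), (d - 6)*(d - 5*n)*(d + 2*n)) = d^2 - 5*d*n - 6*d + 30*n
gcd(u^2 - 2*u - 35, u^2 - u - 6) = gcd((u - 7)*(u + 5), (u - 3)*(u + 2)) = 1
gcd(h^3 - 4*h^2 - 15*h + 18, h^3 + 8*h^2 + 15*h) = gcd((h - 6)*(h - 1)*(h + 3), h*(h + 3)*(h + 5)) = h + 3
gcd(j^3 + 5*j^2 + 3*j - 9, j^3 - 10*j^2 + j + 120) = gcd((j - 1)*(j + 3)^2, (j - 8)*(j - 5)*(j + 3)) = j + 3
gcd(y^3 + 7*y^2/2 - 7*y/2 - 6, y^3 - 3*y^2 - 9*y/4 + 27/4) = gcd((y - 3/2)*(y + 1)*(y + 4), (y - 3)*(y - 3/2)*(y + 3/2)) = y - 3/2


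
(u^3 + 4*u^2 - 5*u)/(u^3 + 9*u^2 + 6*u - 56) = u*(u^2 + 4*u - 5)/(u^3 + 9*u^2 + 6*u - 56)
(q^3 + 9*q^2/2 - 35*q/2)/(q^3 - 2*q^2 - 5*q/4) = 2*(q + 7)/(2*q + 1)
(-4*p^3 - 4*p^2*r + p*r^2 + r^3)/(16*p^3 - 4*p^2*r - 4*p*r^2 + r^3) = (-p - r)/(4*p - r)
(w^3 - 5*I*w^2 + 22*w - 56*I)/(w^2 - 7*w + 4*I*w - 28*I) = (w^2 - 9*I*w - 14)/(w - 7)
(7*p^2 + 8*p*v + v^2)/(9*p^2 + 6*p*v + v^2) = (7*p^2 + 8*p*v + v^2)/(9*p^2 + 6*p*v + v^2)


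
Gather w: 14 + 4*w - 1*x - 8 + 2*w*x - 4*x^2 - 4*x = w*(2*x + 4) - 4*x^2 - 5*x + 6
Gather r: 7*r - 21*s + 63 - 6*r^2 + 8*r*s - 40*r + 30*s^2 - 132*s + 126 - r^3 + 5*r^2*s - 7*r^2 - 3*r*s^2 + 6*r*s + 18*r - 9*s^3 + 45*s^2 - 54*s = -r^3 + r^2*(5*s - 13) + r*(-3*s^2 + 14*s - 15) - 9*s^3 + 75*s^2 - 207*s + 189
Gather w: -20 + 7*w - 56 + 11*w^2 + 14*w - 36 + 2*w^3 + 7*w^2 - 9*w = 2*w^3 + 18*w^2 + 12*w - 112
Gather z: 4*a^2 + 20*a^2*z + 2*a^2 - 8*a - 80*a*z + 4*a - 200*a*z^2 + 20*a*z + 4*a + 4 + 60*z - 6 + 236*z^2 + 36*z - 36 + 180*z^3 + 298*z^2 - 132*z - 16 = 6*a^2 + 180*z^3 + z^2*(534 - 200*a) + z*(20*a^2 - 60*a - 36) - 54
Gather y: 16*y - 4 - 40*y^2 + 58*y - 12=-40*y^2 + 74*y - 16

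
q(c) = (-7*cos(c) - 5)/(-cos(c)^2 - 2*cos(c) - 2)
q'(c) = (-2*sin(c)*cos(c) - 2*sin(c))*(-7*cos(c) - 5)/(-cos(c)^2 - 2*cos(c) - 2)^2 + 7*sin(c)/(-cos(c)^2 - 2*cos(c) - 2) = (7*cos(c)^2 + 10*cos(c) - 4)*sin(c)/(cos(c)^2 + 2*cos(c) + 2)^2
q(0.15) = 2.41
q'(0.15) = 0.08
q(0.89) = 2.57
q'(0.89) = 0.29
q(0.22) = 2.41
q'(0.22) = 0.11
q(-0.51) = 2.46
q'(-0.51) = -0.24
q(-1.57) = 2.50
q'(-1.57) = 1.00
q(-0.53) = 2.47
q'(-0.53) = -0.25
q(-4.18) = 1.16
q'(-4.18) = -4.06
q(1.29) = 2.64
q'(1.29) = -0.10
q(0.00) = 2.40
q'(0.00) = 0.00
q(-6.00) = 2.42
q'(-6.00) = 0.14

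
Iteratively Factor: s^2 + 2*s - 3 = (s + 3)*(s - 1)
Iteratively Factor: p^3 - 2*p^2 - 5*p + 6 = (p - 3)*(p^2 + p - 2) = (p - 3)*(p - 1)*(p + 2)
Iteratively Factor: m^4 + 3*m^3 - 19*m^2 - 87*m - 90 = (m + 3)*(m^3 - 19*m - 30) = (m - 5)*(m + 3)*(m^2 + 5*m + 6) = (m - 5)*(m + 3)^2*(m + 2)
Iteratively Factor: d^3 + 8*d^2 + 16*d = (d + 4)*(d^2 + 4*d) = (d + 4)^2*(d)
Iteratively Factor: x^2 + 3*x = (x)*(x + 3)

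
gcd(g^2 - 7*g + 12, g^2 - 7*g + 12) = g^2 - 7*g + 12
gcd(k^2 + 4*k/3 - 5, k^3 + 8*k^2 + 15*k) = k + 3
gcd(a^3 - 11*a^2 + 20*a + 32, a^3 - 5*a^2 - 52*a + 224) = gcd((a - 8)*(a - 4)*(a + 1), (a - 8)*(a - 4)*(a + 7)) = a^2 - 12*a + 32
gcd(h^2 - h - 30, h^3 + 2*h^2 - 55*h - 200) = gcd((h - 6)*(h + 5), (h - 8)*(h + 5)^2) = h + 5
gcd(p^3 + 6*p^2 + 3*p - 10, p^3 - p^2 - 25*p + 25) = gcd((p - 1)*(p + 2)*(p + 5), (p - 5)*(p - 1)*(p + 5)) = p^2 + 4*p - 5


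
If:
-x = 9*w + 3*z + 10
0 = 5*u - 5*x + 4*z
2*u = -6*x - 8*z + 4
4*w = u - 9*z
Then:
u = -311/866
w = -562/433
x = 61/866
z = 465/866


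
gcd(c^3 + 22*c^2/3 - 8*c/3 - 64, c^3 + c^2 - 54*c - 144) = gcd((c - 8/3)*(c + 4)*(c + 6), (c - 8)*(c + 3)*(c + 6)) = c + 6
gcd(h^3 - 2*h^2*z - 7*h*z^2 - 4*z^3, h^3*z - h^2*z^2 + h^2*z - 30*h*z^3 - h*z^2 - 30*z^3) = 1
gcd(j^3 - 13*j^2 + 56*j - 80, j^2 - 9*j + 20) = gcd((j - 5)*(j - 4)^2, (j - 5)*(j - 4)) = j^2 - 9*j + 20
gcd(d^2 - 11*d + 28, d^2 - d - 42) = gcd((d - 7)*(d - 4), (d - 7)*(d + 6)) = d - 7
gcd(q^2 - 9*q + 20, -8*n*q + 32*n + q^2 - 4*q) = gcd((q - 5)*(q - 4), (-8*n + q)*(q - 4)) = q - 4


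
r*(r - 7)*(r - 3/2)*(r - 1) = r^4 - 19*r^3/2 + 19*r^2 - 21*r/2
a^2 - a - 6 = (a - 3)*(a + 2)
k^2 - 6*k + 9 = (k - 3)^2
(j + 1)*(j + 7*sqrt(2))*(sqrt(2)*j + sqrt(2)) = sqrt(2)*j^3 + 2*sqrt(2)*j^2 + 14*j^2 + sqrt(2)*j + 28*j + 14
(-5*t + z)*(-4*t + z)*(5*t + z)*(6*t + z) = 600*t^4 - 50*t^3*z - 49*t^2*z^2 + 2*t*z^3 + z^4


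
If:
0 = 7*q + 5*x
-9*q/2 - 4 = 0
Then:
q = -8/9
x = 56/45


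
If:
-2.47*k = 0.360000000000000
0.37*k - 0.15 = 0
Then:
No Solution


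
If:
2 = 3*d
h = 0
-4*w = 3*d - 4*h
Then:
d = 2/3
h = 0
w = -1/2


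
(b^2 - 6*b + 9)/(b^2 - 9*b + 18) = (b - 3)/(b - 6)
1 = 1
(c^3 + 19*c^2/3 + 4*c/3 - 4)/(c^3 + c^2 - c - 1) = (c^2 + 16*c/3 - 4)/(c^2 - 1)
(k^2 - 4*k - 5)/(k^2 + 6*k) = (k^2 - 4*k - 5)/(k*(k + 6))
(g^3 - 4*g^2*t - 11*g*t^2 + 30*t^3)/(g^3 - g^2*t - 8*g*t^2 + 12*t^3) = (-g + 5*t)/(-g + 2*t)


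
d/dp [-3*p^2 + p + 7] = 1 - 6*p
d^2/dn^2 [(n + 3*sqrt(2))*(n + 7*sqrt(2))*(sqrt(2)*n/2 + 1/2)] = 3*sqrt(2)*n + 21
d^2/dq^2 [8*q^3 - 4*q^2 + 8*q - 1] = 48*q - 8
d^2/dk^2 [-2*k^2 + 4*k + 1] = -4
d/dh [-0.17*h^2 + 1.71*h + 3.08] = 1.71 - 0.34*h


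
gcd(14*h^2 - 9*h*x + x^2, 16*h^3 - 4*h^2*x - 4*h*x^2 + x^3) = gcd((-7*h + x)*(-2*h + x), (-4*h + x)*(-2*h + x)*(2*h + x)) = -2*h + x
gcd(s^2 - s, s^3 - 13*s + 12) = s - 1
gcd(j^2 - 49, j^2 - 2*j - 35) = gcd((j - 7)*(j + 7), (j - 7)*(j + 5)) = j - 7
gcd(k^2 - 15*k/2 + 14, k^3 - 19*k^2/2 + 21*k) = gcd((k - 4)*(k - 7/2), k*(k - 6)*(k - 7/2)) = k - 7/2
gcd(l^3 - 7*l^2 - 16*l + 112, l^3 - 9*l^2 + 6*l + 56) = l^2 - 11*l + 28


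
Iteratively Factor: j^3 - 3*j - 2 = (j + 1)*(j^2 - j - 2) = (j - 2)*(j + 1)*(j + 1)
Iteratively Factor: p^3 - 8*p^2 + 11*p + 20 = (p - 5)*(p^2 - 3*p - 4) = (p - 5)*(p - 4)*(p + 1)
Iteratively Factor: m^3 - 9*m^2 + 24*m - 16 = (m - 4)*(m^2 - 5*m + 4) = (m - 4)*(m - 1)*(m - 4)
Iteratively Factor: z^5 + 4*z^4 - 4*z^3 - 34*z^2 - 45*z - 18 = (z + 1)*(z^4 + 3*z^3 - 7*z^2 - 27*z - 18) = (z - 3)*(z + 1)*(z^3 + 6*z^2 + 11*z + 6) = (z - 3)*(z + 1)^2*(z^2 + 5*z + 6) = (z - 3)*(z + 1)^2*(z + 3)*(z + 2)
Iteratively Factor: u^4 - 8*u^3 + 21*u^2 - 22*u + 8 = (u - 4)*(u^3 - 4*u^2 + 5*u - 2) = (u - 4)*(u - 1)*(u^2 - 3*u + 2) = (u - 4)*(u - 2)*(u - 1)*(u - 1)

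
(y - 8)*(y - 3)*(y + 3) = y^3 - 8*y^2 - 9*y + 72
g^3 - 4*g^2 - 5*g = g*(g - 5)*(g + 1)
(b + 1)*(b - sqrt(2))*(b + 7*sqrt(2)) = b^3 + b^2 + 6*sqrt(2)*b^2 - 14*b + 6*sqrt(2)*b - 14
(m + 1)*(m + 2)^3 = m^4 + 7*m^3 + 18*m^2 + 20*m + 8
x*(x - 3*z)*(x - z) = x^3 - 4*x^2*z + 3*x*z^2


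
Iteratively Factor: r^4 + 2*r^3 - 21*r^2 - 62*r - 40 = (r - 5)*(r^3 + 7*r^2 + 14*r + 8) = (r - 5)*(r + 2)*(r^2 + 5*r + 4) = (r - 5)*(r + 2)*(r + 4)*(r + 1)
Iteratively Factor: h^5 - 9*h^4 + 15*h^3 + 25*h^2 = (h - 5)*(h^4 - 4*h^3 - 5*h^2) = h*(h - 5)*(h^3 - 4*h^2 - 5*h) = h*(h - 5)*(h + 1)*(h^2 - 5*h) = h*(h - 5)^2*(h + 1)*(h)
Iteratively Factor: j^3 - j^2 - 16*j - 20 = (j + 2)*(j^2 - 3*j - 10) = (j + 2)^2*(j - 5)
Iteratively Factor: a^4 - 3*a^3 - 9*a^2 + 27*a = (a)*(a^3 - 3*a^2 - 9*a + 27) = a*(a - 3)*(a^2 - 9) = a*(a - 3)*(a + 3)*(a - 3)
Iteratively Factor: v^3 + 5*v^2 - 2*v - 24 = (v + 3)*(v^2 + 2*v - 8) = (v - 2)*(v + 3)*(v + 4)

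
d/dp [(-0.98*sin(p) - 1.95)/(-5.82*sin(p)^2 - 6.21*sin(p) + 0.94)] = (-22.698*sin(p) + 2.8518*cos(2*p) - 15.8825)*cos(p)/(5.82*sin(p)^2 + 6.21*sin(p) - 0.94)^2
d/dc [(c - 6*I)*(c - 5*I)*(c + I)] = 3*c^2 - 20*I*c - 19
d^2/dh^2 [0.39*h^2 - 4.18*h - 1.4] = 0.780000000000000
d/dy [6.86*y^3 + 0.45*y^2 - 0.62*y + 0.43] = 20.58*y^2 + 0.9*y - 0.62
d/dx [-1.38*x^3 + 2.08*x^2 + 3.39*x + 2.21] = -4.14*x^2 + 4.16*x + 3.39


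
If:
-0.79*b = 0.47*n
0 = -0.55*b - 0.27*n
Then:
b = 0.00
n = 0.00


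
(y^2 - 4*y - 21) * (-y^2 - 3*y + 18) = -y^4 + y^3 + 51*y^2 - 9*y - 378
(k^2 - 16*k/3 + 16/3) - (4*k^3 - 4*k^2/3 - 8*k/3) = -4*k^3 + 7*k^2/3 - 8*k/3 + 16/3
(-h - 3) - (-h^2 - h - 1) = h^2 - 2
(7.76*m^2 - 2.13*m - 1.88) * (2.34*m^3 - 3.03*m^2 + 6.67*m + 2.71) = 18.1584*m^5 - 28.497*m^4 + 53.8139*m^3 + 12.5189*m^2 - 18.3119*m - 5.0948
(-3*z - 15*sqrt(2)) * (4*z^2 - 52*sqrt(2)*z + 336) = -12*z^3 + 96*sqrt(2)*z^2 + 552*z - 5040*sqrt(2)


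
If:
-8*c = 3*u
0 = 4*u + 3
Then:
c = 9/32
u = -3/4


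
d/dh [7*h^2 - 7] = 14*h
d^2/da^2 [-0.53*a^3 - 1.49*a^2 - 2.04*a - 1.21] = -3.18*a - 2.98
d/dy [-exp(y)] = -exp(y)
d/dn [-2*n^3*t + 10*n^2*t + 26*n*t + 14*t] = 2*t*(-3*n^2 + 10*n + 13)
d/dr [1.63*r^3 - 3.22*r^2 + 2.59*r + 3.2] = 4.89*r^2 - 6.44*r + 2.59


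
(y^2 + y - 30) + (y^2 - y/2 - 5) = 2*y^2 + y/2 - 35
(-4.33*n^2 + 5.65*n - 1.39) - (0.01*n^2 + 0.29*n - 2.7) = -4.34*n^2 + 5.36*n + 1.31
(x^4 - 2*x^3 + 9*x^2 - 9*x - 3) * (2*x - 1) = 2*x^5 - 5*x^4 + 20*x^3 - 27*x^2 + 3*x + 3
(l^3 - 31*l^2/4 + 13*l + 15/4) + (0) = l^3 - 31*l^2/4 + 13*l + 15/4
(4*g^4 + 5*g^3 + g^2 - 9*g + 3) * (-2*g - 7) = -8*g^5 - 38*g^4 - 37*g^3 + 11*g^2 + 57*g - 21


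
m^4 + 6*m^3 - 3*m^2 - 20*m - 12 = (m - 2)*(m + 1)^2*(m + 6)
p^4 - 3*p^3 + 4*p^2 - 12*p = p*(p - 3)*(p - 2*I)*(p + 2*I)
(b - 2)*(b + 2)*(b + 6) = b^3 + 6*b^2 - 4*b - 24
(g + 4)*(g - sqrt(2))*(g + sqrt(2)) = g^3 + 4*g^2 - 2*g - 8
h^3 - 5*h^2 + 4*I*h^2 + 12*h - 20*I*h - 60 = (h - 5)*(h - 2*I)*(h + 6*I)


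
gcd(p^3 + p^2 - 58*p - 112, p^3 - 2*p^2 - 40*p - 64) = p^2 - 6*p - 16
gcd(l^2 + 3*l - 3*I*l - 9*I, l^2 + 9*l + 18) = l + 3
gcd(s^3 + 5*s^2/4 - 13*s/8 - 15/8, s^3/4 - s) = 1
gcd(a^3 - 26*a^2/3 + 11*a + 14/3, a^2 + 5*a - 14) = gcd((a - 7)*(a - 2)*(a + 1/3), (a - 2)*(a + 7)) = a - 2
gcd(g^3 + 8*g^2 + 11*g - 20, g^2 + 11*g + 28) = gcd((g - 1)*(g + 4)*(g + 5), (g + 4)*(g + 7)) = g + 4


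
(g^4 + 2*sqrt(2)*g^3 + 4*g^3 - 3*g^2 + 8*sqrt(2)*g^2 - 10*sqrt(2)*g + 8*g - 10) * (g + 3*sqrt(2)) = g^5 + 4*g^4 + 5*sqrt(2)*g^4 + 9*g^3 + 20*sqrt(2)*g^3 - 19*sqrt(2)*g^2 + 56*g^2 - 70*g + 24*sqrt(2)*g - 30*sqrt(2)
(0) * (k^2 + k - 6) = 0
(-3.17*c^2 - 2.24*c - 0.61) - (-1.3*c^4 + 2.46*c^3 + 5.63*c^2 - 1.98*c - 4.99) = 1.3*c^4 - 2.46*c^3 - 8.8*c^2 - 0.26*c + 4.38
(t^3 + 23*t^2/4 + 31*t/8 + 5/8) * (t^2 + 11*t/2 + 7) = t^5 + 45*t^4/4 + 85*t^3/2 + 995*t^2/16 + 489*t/16 + 35/8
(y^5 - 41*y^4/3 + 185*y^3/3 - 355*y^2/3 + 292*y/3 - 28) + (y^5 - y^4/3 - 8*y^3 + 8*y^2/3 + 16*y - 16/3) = 2*y^5 - 14*y^4 + 161*y^3/3 - 347*y^2/3 + 340*y/3 - 100/3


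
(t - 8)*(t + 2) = t^2 - 6*t - 16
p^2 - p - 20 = (p - 5)*(p + 4)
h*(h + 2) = h^2 + 2*h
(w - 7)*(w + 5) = w^2 - 2*w - 35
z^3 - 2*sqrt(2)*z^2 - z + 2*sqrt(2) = (z - 1)*(z + 1)*(z - 2*sqrt(2))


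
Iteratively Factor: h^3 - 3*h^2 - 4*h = (h)*(h^2 - 3*h - 4) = h*(h + 1)*(h - 4)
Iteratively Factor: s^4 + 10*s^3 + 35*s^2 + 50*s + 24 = (s + 1)*(s^3 + 9*s^2 + 26*s + 24) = (s + 1)*(s + 3)*(s^2 + 6*s + 8) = (s + 1)*(s + 3)*(s + 4)*(s + 2)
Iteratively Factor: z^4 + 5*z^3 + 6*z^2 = (z)*(z^3 + 5*z^2 + 6*z) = z*(z + 2)*(z^2 + 3*z) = z^2*(z + 2)*(z + 3)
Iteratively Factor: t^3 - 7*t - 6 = (t + 2)*(t^2 - 2*t - 3) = (t + 1)*(t + 2)*(t - 3)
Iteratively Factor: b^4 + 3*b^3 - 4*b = (b)*(b^3 + 3*b^2 - 4) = b*(b - 1)*(b^2 + 4*b + 4) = b*(b - 1)*(b + 2)*(b + 2)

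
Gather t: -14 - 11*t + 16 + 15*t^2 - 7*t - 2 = 15*t^2 - 18*t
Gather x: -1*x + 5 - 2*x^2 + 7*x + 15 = -2*x^2 + 6*x + 20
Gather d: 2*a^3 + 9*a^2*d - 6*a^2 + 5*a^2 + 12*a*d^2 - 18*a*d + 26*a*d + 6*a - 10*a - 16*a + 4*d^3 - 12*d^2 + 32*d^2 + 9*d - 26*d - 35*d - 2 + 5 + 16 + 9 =2*a^3 - a^2 - 20*a + 4*d^3 + d^2*(12*a + 20) + d*(9*a^2 + 8*a - 52) + 28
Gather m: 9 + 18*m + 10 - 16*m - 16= 2*m + 3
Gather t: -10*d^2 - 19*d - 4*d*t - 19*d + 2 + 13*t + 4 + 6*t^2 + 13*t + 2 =-10*d^2 - 38*d + 6*t^2 + t*(26 - 4*d) + 8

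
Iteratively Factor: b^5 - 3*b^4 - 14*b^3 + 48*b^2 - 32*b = (b - 1)*(b^4 - 2*b^3 - 16*b^2 + 32*b) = (b - 1)*(b + 4)*(b^3 - 6*b^2 + 8*b) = b*(b - 1)*(b + 4)*(b^2 - 6*b + 8) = b*(b - 2)*(b - 1)*(b + 4)*(b - 4)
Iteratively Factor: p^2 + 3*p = (p + 3)*(p)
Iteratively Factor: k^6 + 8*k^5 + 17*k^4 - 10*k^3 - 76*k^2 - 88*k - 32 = (k + 1)*(k^5 + 7*k^4 + 10*k^3 - 20*k^2 - 56*k - 32) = (k + 1)^2*(k^4 + 6*k^3 + 4*k^2 - 24*k - 32) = (k - 2)*(k + 1)^2*(k^3 + 8*k^2 + 20*k + 16) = (k - 2)*(k + 1)^2*(k + 4)*(k^2 + 4*k + 4) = (k - 2)*(k + 1)^2*(k + 2)*(k + 4)*(k + 2)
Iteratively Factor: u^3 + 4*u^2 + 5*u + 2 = (u + 2)*(u^2 + 2*u + 1) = (u + 1)*(u + 2)*(u + 1)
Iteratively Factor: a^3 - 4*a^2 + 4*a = (a)*(a^2 - 4*a + 4) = a*(a - 2)*(a - 2)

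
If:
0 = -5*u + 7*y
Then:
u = 7*y/5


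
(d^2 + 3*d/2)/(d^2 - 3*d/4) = 2*(2*d + 3)/(4*d - 3)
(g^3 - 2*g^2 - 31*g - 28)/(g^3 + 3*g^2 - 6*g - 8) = (g - 7)/(g - 2)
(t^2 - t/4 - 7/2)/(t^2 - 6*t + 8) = (t + 7/4)/(t - 4)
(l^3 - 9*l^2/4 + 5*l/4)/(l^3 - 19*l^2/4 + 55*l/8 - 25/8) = 2*l/(2*l - 5)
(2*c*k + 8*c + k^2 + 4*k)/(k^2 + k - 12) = (2*c + k)/(k - 3)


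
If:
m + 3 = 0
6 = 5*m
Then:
No Solution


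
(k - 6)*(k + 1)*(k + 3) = k^3 - 2*k^2 - 21*k - 18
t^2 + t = t*(t + 1)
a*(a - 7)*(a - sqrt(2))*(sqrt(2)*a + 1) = sqrt(2)*a^4 - 7*sqrt(2)*a^3 - a^3 - sqrt(2)*a^2 + 7*a^2 + 7*sqrt(2)*a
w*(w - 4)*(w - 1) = w^3 - 5*w^2 + 4*w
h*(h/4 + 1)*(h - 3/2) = h^3/4 + 5*h^2/8 - 3*h/2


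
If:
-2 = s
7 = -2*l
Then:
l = -7/2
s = -2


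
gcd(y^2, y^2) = y^2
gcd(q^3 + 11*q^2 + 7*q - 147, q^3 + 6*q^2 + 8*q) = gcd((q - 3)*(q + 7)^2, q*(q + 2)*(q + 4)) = 1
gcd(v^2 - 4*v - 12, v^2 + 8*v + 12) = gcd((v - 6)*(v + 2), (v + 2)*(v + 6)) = v + 2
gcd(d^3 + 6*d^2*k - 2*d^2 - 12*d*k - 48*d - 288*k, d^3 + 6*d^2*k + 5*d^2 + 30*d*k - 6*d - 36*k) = d^2 + 6*d*k + 6*d + 36*k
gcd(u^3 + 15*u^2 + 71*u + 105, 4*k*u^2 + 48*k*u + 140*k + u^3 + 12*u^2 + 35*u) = u^2 + 12*u + 35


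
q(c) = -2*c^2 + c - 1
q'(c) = 1 - 4*c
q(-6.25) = -85.38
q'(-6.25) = 26.00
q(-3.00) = -22.00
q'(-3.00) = 13.00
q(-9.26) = -181.76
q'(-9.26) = 38.04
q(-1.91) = -10.21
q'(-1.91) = 8.64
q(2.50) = -11.00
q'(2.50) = -9.00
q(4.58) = -38.37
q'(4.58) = -17.32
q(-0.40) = -1.72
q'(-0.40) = 2.60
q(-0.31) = -1.50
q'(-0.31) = 2.24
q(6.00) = -67.00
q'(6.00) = -23.00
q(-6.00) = -79.00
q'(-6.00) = 25.00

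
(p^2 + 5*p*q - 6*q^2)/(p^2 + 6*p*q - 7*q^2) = (p + 6*q)/(p + 7*q)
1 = 1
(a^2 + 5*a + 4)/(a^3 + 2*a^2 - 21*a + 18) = (a^2 + 5*a + 4)/(a^3 + 2*a^2 - 21*a + 18)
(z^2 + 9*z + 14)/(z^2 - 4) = (z + 7)/(z - 2)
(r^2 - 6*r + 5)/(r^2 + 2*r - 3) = (r - 5)/(r + 3)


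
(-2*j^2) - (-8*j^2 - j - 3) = 6*j^2 + j + 3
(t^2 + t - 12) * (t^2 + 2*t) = t^4 + 3*t^3 - 10*t^2 - 24*t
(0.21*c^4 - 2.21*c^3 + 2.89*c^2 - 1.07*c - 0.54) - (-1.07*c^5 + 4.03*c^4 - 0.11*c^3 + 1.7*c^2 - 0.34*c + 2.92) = 1.07*c^5 - 3.82*c^4 - 2.1*c^3 + 1.19*c^2 - 0.73*c - 3.46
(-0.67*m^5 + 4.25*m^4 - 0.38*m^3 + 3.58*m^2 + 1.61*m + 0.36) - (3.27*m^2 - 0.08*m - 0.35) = -0.67*m^5 + 4.25*m^4 - 0.38*m^3 + 0.31*m^2 + 1.69*m + 0.71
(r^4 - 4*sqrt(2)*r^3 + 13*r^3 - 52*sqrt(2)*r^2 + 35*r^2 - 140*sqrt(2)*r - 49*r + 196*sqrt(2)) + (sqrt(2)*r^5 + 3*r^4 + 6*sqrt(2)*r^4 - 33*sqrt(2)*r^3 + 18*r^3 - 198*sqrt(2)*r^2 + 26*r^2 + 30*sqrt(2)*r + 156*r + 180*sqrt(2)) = sqrt(2)*r^5 + 4*r^4 + 6*sqrt(2)*r^4 - 37*sqrt(2)*r^3 + 31*r^3 - 250*sqrt(2)*r^2 + 61*r^2 - 110*sqrt(2)*r + 107*r + 376*sqrt(2)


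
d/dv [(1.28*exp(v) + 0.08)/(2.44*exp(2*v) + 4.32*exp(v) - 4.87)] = (-(1.28*exp(v) + 0.08)*(4.88*exp(v) + 4.32) + 3.1232*exp(2*v) + 5.5296*exp(v) - 6.2336)*exp(v)/(2.44*exp(2*v) + 4.32*exp(v) - 4.87)^2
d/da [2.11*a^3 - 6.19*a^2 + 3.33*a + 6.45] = 6.33*a^2 - 12.38*a + 3.33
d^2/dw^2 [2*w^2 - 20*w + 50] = 4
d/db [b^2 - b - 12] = 2*b - 1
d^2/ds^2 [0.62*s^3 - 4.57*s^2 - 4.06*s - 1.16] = 3.72*s - 9.14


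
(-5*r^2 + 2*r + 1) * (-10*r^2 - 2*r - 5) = 50*r^4 - 10*r^3 + 11*r^2 - 12*r - 5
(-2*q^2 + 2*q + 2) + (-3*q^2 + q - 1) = -5*q^2 + 3*q + 1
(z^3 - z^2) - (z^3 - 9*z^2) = 8*z^2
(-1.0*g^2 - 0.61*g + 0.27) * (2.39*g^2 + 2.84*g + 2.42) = -2.39*g^4 - 4.2979*g^3 - 3.5071*g^2 - 0.7094*g + 0.6534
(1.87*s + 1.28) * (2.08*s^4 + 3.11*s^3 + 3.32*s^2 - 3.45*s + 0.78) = 3.8896*s^5 + 8.4781*s^4 + 10.1892*s^3 - 2.2019*s^2 - 2.9574*s + 0.9984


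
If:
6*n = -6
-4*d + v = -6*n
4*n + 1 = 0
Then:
No Solution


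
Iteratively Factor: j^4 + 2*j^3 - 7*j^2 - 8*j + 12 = (j - 2)*(j^3 + 4*j^2 + j - 6) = (j - 2)*(j + 3)*(j^2 + j - 2) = (j - 2)*(j - 1)*(j + 3)*(j + 2)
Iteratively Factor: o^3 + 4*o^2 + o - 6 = (o - 1)*(o^2 + 5*o + 6) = (o - 1)*(o + 3)*(o + 2)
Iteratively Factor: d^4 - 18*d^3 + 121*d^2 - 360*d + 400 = (d - 5)*(d^3 - 13*d^2 + 56*d - 80) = (d - 5)*(d - 4)*(d^2 - 9*d + 20) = (d - 5)*(d - 4)^2*(d - 5)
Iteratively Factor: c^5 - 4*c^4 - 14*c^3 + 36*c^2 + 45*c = (c - 5)*(c^4 + c^3 - 9*c^2 - 9*c) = c*(c - 5)*(c^3 + c^2 - 9*c - 9) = c*(c - 5)*(c + 3)*(c^2 - 2*c - 3) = c*(c - 5)*(c + 1)*(c + 3)*(c - 3)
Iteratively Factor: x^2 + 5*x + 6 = (x + 2)*(x + 3)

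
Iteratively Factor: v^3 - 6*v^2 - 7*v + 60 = (v + 3)*(v^2 - 9*v + 20) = (v - 4)*(v + 3)*(v - 5)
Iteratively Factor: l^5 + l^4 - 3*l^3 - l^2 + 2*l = (l - 1)*(l^4 + 2*l^3 - l^2 - 2*l) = (l - 1)^2*(l^3 + 3*l^2 + 2*l) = l*(l - 1)^2*(l^2 + 3*l + 2) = l*(l - 1)^2*(l + 1)*(l + 2)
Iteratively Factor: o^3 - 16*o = (o - 4)*(o^2 + 4*o) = o*(o - 4)*(o + 4)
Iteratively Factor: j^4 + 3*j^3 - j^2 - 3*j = (j + 3)*(j^3 - j) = (j + 1)*(j + 3)*(j^2 - j) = (j - 1)*(j + 1)*(j + 3)*(j)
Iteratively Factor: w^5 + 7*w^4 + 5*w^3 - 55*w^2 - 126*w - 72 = (w + 2)*(w^4 + 5*w^3 - 5*w^2 - 45*w - 36) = (w - 3)*(w + 2)*(w^3 + 8*w^2 + 19*w + 12) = (w - 3)*(w + 2)*(w + 3)*(w^2 + 5*w + 4) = (w - 3)*(w + 2)*(w + 3)*(w + 4)*(w + 1)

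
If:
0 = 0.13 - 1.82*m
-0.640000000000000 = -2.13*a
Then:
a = 0.30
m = 0.07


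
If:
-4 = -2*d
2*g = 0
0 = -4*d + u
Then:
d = 2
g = 0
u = 8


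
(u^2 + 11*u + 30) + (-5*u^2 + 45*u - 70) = -4*u^2 + 56*u - 40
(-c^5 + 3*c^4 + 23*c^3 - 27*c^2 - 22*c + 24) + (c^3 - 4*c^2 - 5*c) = -c^5 + 3*c^4 + 24*c^3 - 31*c^2 - 27*c + 24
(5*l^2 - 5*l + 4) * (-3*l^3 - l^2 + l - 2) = -15*l^5 + 10*l^4 - 2*l^3 - 19*l^2 + 14*l - 8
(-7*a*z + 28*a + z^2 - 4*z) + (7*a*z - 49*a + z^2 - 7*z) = -21*a + 2*z^2 - 11*z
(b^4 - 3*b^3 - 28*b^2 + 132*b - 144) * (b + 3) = b^5 - 37*b^3 + 48*b^2 + 252*b - 432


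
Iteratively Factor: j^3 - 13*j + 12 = (j - 1)*(j^2 + j - 12) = (j - 1)*(j + 4)*(j - 3)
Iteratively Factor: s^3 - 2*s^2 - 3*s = (s - 3)*(s^2 + s) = (s - 3)*(s + 1)*(s)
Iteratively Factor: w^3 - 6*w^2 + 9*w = (w - 3)*(w^2 - 3*w) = w*(w - 3)*(w - 3)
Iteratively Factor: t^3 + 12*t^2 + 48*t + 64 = (t + 4)*(t^2 + 8*t + 16) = (t + 4)^2*(t + 4)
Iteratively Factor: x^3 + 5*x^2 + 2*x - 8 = (x + 2)*(x^2 + 3*x - 4) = (x - 1)*(x + 2)*(x + 4)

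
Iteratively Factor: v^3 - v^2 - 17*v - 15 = (v + 1)*(v^2 - 2*v - 15) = (v + 1)*(v + 3)*(v - 5)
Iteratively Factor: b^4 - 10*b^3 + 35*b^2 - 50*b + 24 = (b - 2)*(b^3 - 8*b^2 + 19*b - 12) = (b - 2)*(b - 1)*(b^2 - 7*b + 12) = (b - 4)*(b - 2)*(b - 1)*(b - 3)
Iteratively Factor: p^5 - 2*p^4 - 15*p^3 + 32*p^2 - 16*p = (p - 1)*(p^4 - p^3 - 16*p^2 + 16*p) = p*(p - 1)*(p^3 - p^2 - 16*p + 16) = p*(p - 1)^2*(p^2 - 16) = p*(p - 1)^2*(p + 4)*(p - 4)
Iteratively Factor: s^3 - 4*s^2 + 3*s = (s)*(s^2 - 4*s + 3) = s*(s - 3)*(s - 1)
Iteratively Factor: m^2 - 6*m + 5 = (m - 1)*(m - 5)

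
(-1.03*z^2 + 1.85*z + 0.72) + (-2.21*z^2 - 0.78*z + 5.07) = -3.24*z^2 + 1.07*z + 5.79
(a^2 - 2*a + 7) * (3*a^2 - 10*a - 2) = 3*a^4 - 16*a^3 + 39*a^2 - 66*a - 14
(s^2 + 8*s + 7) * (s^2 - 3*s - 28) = s^4 + 5*s^3 - 45*s^2 - 245*s - 196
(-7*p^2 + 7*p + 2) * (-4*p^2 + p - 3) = 28*p^4 - 35*p^3 + 20*p^2 - 19*p - 6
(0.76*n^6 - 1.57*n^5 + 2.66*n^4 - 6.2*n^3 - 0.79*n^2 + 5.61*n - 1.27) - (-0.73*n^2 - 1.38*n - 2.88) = 0.76*n^6 - 1.57*n^5 + 2.66*n^4 - 6.2*n^3 - 0.0600000000000001*n^2 + 6.99*n + 1.61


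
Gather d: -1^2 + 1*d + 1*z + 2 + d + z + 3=2*d + 2*z + 4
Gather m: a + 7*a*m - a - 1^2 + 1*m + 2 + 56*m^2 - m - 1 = 7*a*m + 56*m^2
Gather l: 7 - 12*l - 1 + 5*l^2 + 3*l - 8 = 5*l^2 - 9*l - 2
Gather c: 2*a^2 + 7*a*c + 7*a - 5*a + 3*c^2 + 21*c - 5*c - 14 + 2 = 2*a^2 + 2*a + 3*c^2 + c*(7*a + 16) - 12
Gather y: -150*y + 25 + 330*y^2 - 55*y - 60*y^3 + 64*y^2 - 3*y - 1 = -60*y^3 + 394*y^2 - 208*y + 24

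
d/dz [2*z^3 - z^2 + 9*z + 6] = 6*z^2 - 2*z + 9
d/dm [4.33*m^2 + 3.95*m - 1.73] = 8.66*m + 3.95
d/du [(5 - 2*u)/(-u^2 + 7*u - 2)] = (-2*u^2 + 10*u - 31)/(u^4 - 14*u^3 + 53*u^2 - 28*u + 4)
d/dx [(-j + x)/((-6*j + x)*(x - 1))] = ((-j + x)*(6*j - x) + (j - x)*(x - 1) - (6*j - x)*(x - 1))/((6*j - x)^2*(x - 1)^2)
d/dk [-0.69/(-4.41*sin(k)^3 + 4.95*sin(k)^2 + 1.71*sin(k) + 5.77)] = (-9.1287*sin(k)^2 + 6.831*sin(k) + 1.1799)*cos(k)/(-4.41*sin(k)^3 + 4.95*sin(k)^2 + 1.71*sin(k) + 5.77)^2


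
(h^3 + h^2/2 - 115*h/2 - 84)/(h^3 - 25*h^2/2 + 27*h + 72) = (h + 7)/(h - 6)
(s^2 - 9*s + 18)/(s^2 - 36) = (s - 3)/(s + 6)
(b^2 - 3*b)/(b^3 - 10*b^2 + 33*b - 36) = b/(b^2 - 7*b + 12)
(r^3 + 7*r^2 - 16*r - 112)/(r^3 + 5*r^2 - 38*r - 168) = (r - 4)/(r - 6)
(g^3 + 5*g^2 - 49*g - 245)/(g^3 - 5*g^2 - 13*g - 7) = (g^2 + 12*g + 35)/(g^2 + 2*g + 1)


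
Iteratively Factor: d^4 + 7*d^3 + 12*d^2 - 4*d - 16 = (d + 4)*(d^3 + 3*d^2 - 4) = (d - 1)*(d + 4)*(d^2 + 4*d + 4) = (d - 1)*(d + 2)*(d + 4)*(d + 2)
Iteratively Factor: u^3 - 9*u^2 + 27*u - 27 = (u - 3)*(u^2 - 6*u + 9) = (u - 3)^2*(u - 3)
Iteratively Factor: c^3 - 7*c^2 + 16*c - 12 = (c - 2)*(c^2 - 5*c + 6) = (c - 2)^2*(c - 3)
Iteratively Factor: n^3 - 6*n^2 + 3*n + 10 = (n - 2)*(n^2 - 4*n - 5) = (n - 2)*(n + 1)*(n - 5)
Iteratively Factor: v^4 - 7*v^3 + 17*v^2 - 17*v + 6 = (v - 3)*(v^3 - 4*v^2 + 5*v - 2) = (v - 3)*(v - 2)*(v^2 - 2*v + 1) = (v - 3)*(v - 2)*(v - 1)*(v - 1)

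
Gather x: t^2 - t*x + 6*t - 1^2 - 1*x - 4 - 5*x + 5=t^2 + 6*t + x*(-t - 6)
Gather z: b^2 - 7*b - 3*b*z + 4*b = b^2 - 3*b*z - 3*b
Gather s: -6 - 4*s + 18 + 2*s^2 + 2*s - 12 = 2*s^2 - 2*s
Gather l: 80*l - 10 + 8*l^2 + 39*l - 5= 8*l^2 + 119*l - 15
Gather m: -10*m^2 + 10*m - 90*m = -10*m^2 - 80*m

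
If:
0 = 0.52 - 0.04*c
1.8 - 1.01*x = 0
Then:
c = 13.00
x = 1.78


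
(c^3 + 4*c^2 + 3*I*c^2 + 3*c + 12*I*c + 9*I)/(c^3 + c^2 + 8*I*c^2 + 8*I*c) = (c^2 + 3*c*(1 + I) + 9*I)/(c*(c + 8*I))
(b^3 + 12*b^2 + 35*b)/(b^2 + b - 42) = b*(b + 5)/(b - 6)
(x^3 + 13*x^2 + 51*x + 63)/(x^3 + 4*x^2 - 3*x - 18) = (x + 7)/(x - 2)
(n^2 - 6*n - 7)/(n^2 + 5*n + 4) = (n - 7)/(n + 4)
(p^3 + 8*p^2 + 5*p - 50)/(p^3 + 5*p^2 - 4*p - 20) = (p + 5)/(p + 2)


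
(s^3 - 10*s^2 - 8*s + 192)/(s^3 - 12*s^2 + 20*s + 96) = (s + 4)/(s + 2)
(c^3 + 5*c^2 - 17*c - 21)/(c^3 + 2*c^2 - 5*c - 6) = (c^2 + 4*c - 21)/(c^2 + c - 6)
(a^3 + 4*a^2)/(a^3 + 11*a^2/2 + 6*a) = 2*a/(2*a + 3)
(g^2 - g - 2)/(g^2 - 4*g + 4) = (g + 1)/(g - 2)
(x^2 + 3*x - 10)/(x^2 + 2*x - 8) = (x + 5)/(x + 4)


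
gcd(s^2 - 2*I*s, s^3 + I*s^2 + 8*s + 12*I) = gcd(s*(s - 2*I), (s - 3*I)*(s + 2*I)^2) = 1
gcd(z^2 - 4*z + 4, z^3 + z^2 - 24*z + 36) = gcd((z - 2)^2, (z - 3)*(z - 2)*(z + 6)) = z - 2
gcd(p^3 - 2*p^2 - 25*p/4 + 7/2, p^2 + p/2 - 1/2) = p - 1/2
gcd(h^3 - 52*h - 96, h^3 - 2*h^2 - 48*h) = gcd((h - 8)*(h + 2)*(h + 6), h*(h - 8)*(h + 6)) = h^2 - 2*h - 48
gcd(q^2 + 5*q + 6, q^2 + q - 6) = q + 3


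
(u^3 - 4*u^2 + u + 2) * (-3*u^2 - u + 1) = -3*u^5 + 11*u^4 + 2*u^3 - 11*u^2 - u + 2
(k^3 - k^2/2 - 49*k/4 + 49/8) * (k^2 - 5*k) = k^5 - 11*k^4/2 - 39*k^3/4 + 539*k^2/8 - 245*k/8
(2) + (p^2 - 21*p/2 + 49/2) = p^2 - 21*p/2 + 53/2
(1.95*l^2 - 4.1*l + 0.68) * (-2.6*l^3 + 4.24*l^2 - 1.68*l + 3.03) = -5.07*l^5 + 18.928*l^4 - 22.428*l^3 + 15.6797*l^2 - 13.5654*l + 2.0604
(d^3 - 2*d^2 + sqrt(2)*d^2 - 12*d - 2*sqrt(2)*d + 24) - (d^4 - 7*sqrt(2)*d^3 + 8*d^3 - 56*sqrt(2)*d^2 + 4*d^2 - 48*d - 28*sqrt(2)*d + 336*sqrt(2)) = -d^4 - 7*d^3 + 7*sqrt(2)*d^3 - 6*d^2 + 57*sqrt(2)*d^2 + 36*d + 26*sqrt(2)*d - 336*sqrt(2) + 24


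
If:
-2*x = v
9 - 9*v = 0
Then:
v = 1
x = -1/2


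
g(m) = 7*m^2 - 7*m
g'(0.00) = -7.00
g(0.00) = 0.00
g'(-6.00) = -91.00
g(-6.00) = 294.00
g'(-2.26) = -38.64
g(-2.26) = 51.57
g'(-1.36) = -26.04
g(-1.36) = 22.47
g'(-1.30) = -25.20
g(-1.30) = 20.93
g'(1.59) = 15.26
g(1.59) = 6.57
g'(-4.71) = -72.94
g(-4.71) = 188.26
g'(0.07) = -6.02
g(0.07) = -0.46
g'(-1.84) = -32.76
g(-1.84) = 36.58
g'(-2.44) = -41.16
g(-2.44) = 58.76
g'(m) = 14*m - 7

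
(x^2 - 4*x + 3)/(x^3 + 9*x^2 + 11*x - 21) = (x - 3)/(x^2 + 10*x + 21)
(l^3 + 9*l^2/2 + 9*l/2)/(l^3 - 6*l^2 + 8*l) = (2*l^2 + 9*l + 9)/(2*(l^2 - 6*l + 8))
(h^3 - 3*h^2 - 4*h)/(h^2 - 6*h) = (h^2 - 3*h - 4)/(h - 6)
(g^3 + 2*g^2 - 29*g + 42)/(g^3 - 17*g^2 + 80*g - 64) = (g^3 + 2*g^2 - 29*g + 42)/(g^3 - 17*g^2 + 80*g - 64)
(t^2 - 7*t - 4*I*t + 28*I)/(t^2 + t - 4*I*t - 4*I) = (t - 7)/(t + 1)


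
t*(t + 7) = t^2 + 7*t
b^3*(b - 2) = b^4 - 2*b^3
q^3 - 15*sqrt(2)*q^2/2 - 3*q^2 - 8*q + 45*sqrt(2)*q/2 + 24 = (q - 3)*(q - 8*sqrt(2))*(q + sqrt(2)/2)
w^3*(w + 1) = w^4 + w^3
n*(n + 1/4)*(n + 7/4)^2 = n^4 + 15*n^3/4 + 63*n^2/16 + 49*n/64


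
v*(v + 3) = v^2 + 3*v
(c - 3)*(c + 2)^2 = c^3 + c^2 - 8*c - 12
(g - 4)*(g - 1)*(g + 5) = g^3 - 21*g + 20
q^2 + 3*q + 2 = (q + 1)*(q + 2)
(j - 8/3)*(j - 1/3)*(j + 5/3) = j^3 - 4*j^2/3 - 37*j/9 + 40/27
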